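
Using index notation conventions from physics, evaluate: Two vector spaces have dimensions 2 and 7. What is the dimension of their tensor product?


The dimension of a tensor product is the product of dimensions.
dim(V) = 2, dim(W) = 7
dim(V (x) W) = 2 * 7 = 14

14


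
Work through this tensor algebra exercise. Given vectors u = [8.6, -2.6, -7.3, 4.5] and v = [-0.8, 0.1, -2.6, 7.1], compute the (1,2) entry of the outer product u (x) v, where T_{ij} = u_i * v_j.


The outer product entry T_{ij} = u_i * v_j.
We need i=1, j=2.
u_1 = 8.6, v_2 = 0.1
T_{1,2} = 8.6 * 0.1 = 0.86

0.86


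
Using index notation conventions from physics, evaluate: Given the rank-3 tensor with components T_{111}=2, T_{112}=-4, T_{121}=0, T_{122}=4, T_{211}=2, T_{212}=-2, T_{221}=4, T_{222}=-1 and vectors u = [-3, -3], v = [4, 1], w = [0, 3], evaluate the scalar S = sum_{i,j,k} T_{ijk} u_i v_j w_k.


S = sum over i,j,k of T_{ijk} u_i v_j w_k. Expanding all 8 terms:
T_{111}*u_1*v_1*w_1 = 2*-3*4*0 = 0  (running total: 0)
T_{112}*u_1*v_1*w_2 = -4*-3*4*3 = 144  (running total: 144)
T_{121}*u_1*v_2*w_1 = 0*-3*1*0 = 0  (running total: 144)
T_{122}*u_1*v_2*w_2 = 4*-3*1*3 = -36  (running total: 108)
T_{211}*u_2*v_1*w_1 = 2*-3*4*0 = 0  (running total: 108)
T_{212}*u_2*v_1*w_2 = -2*-3*4*3 = 72  (running total: 180)
T_{221}*u_2*v_2*w_1 = 4*-3*1*0 = 0  (running total: 180)
T_{222}*u_2*v_2*w_2 = -1*-3*1*3 = 9  (running total: 189)
S = 189

189


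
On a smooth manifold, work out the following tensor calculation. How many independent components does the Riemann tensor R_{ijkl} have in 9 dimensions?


The Riemann tensor in d dimensions has d^2(d^2 - 1)/12 independent components.
d = 9, so d^2 = 81
d^2 - 1 = 80
d^2(d^2 - 1) = 81 * 80 = 6480
Divide by 12: 6480 / 12 = 540

540


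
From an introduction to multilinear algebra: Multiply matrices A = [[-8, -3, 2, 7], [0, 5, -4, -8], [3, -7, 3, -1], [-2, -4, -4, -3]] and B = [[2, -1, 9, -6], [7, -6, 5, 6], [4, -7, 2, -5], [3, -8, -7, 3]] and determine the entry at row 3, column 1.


(AB)_{ij} = sum_k A_{ik} B_{kj}.
For i=3, j=1:
A_{31} * B_{11} = 3 * 2 = 6
A_{32} * B_{21} = -7 * 7 = -49
A_{33} * B_{31} = 3 * 4 = 12
A_{34} * B_{41} = -1 * 3 = -3
Sum = 6 + -49 + 12 + -3 = -34

-34


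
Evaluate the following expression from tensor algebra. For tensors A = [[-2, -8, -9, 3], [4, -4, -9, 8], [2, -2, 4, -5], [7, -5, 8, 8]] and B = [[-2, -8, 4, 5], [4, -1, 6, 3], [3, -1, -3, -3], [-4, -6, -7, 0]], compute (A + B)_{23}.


Tensor addition is component-wise: (A + B)_{ij} = A_{ij} + B_{ij}.
A_{23} = -9
B_{23} = 6
(A + B)_{23} = -9 + 6 = -3

-3


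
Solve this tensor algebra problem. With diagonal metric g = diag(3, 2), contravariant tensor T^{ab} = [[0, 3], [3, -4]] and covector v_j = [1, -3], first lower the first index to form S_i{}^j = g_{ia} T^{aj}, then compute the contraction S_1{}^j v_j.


Step 1: lower the first index. For a diagonal metric, g_{ia} T^{aj} = g_{ii} T^{ij} (no sum on i).
g_{11} = 3
S_1{}^1 = 3 * T^{11} = 3 * 0 = 0
S_1{}^2 = 3 * T^{12} = 3 * 3 = 9
Step 2: contract S_1{}^j with v_j.
S_1{}^1 * v_1 = 0 * 1 = 0
S_1{}^2 * v_2 = 9 * -3 = -27
Result = 0 + -27 = -27

-27


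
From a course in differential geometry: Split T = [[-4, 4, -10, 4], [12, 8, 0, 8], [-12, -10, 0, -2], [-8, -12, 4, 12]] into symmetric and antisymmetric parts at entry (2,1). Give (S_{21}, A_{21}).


T_{21} = 12
T_{12} = 4
S_{21} = (12 + 4)/2 = 16/2 = 8
A_{21} = (12 - 4)/2 = 8/2 = 4
Check: S + A = 8 + 4 = 12 = T_{21}.

(8, 4)


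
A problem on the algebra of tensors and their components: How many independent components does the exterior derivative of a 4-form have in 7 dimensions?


The exterior derivative of a p-form is a (p+1)-form.
Its number of independent components is C(n, p+1).
n = 7, p+1 = 5
C(7, 5) = 21

21


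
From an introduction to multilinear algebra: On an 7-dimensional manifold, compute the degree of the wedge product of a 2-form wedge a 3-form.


The degree of a wedge product is the sum of the degrees of the individual forms.
Degrees: 2, 3
Total degree = 2 + 3 = 5

5


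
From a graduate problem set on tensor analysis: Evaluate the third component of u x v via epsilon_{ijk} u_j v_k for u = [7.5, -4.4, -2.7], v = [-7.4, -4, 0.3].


(u x v)_3 = sum_{j,k} epsilon_{3jk} u_j v_k. Only permutations of (1,2,3) contribute; the two non-zero terms are:
eps_{312} u_1 v_2 = 1 * 7.5 * -4 = -30
eps_{321} u_2 v_1 = -1 * -4.4 * -7.4 = -32.56
(u x v)_3 = -62.56

-62.56


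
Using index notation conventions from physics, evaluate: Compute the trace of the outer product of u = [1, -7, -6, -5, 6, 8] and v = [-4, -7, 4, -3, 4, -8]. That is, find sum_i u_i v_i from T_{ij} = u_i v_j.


The outer product gives T_{ij} = u_i v_j.
The trace (contraction) is Tr(T) = sum_i T_{ii} = sum_i u_i v_i.
Diagonal entries:
T_{11} = u_1 * v_1 = 1 * -4 = -4
T_{22} = u_2 * v_2 = -7 * -7 = 49
T_{33} = u_3 * v_3 = -6 * 4 = -24
T_{44} = u_4 * v_4 = -5 * -3 = 15
T_{55} = u_5 * v_5 = 6 * 4 = 24
T_{66} = u_6 * v_6 = 8 * -8 = -64
Tr(T) = -4 + 49 + -24 + 15 + 24 + -64 = -4

-4


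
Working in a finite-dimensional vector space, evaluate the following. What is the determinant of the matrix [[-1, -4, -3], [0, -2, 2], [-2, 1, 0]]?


Expanding along the first row, det(A) = a11*M_11 - a12*M_12 + a13*M_13, where M_1j is the (1,j) minor.
Minor M_11 = -2*0 - 2*1 = -2
Minor M_12 = 0*0 - 2*-2 = 4
Minor M_13 = 0*1 - -2*-2 = -4
det = -1*(-2) - -4*(4) + -3*(-4)
    = 2 - -16 + 12
    = 30

30


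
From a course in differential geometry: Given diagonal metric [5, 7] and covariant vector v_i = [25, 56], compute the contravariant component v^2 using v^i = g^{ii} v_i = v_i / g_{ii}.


To raise an index with a diagonal metric: v^i = v_i / g_{ii}.
For index 2: v_2 = 56, g_{22} = 7
v^2 = 56 / 7 = 8

8


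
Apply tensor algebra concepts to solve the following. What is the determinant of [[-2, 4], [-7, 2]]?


For a 2x2 matrix [[a, b], [c, d]], det = a*d - b*c.
a = -2, b = 4, c = -7, d = 2
a*d = -2 * 2 = -4
b*c = 4 * -7 = -28
det = -4 - -28 = 24

24


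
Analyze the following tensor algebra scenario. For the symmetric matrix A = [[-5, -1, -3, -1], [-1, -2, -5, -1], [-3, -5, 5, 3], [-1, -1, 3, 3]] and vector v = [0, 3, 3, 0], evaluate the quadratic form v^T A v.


First compute Av:
(Av)_1 = -5*0 + -1*3 + -3*3 + -1*0 = -12
(Av)_2 = -1*0 + -2*3 + -5*3 + -1*0 = -21
(Av)_3 = -3*0 + -5*3 + 5*3 + 3*0 = 0
(Av)_4 = -1*0 + -1*3 + 3*3 + 3*0 = 6
Av = [-12, -21, 0, 6]
Then v^T (Av) = 0*-12 + 3*-21 + 3*0 + 0*6
= 0 + -63 + 0 + 0 = -63

-63


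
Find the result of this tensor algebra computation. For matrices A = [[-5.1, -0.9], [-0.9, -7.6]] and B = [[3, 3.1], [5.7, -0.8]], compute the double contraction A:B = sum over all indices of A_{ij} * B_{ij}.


A:B = sum over all i,j of A_{ij} * B_{ij}.
Row 1: -5.1*3=-15.3, -0.9*3.1=-2.79 => row sum = -18.09
Row 2: -0.9*5.7=-5.13, -7.6*-0.8=6.08 => row sum = 0.95
Total = -18.09 + 0.95 = -17.14

-17.14


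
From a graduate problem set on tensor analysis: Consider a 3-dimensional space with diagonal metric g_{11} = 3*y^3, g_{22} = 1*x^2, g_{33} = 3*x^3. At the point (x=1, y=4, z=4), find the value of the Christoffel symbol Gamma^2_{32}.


For a diagonal metric, Gamma^k_{ij} = (1/2) g^{kk} (dg_{ik}/dx_j + dg_{jk}/dx_i - dg_{ij}/dx_k).
The metric is diagonal, so g_{ab} = 0 for a != b.
At the given point: g_{11} = 192, g_{22} = 1, g_{33} = 3
g^{22} = 1/1
dg_{32}/dx_2 = 0 (off-diagonal)
dg_{22}/dx_3 = dg_{22}/dx_3 = 0
dg_{32}/dx_2 = 0 (off-diagonal)
Numerator = 0 + 0 - 0 = 0
Gamma^2_{32} = 0 / (2 * 1) = 0

0


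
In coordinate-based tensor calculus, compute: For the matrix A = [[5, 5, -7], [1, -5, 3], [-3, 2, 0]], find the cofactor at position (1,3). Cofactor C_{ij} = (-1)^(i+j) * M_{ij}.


To find cofactor C_{13}, delete row 1 and column 3.
The resulting 2x2 submatrix is: [[1, -5], [-3, 2]]
Minor M_{13} = 1*2 - -5*-3
  = 2 - 15 = -13
Sign = (-1)^(1+3) = (-1)^4 = 1
Cofactor C_{13} = 1 * -13 = -13

-13


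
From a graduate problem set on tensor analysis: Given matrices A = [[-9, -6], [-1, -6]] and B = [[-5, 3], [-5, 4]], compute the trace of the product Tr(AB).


Tr(AB) = sum_i (AB)_{ii} where (AB)_{ii} = sum_k A_{ik} B_{ki}.
(AB)_{11} = -9*-5 + -6*-5 = 75
(AB)_{22} = -1*3 + -6*4 = -27
Tr(AB) = 75 + -27 = 48

48


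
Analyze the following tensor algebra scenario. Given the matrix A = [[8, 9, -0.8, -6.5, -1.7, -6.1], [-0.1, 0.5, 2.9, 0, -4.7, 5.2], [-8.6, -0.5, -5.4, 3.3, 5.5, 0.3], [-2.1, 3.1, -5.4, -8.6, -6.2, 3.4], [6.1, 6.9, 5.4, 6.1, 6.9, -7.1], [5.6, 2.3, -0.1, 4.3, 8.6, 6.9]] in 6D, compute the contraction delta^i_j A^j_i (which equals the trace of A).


The contraction (trace) of a rank-2 tensor is the sum of its diagonal elements.
Diagonal entries: A[1,1] = 8, A[2,2] = 0.5, A[3,3] = -5.4, A[4,4] = -8.6, A[5,5] = 6.9, A[6,6] = 6.9
Tr(A) = 8 + 0.5 + -5.4 + -8.6 + 6.9 + 6.9 = 8.3

8.3


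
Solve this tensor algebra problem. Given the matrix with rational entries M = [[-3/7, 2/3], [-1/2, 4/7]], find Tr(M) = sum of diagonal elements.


The trace is the sum of diagonal entries.
Diagonal: M[1,1] = -3/7, M[2,2] = 4/7
Tr(M) = -3/7 + 4/7
Computing step by step:
After adding M[1,1]: -3/7
After adding M[2,2]: 1/7
Tr(M) = 1/7

1/7


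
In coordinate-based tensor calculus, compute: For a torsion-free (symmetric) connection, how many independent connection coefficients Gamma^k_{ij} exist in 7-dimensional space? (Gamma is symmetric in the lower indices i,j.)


Christoffel symbols Gamma^k_{ij} are symmetric in i,j, so there are d * d(d+1)/2 independent symbols.
d = 7
d(d+1)/2 = 7 * 8 / 2 = 28
Total = 7 * 28 = 196

196


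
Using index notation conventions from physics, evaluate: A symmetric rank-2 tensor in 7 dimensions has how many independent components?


A symmetric rank-2 tensor in d dimensions has d(d+1)/2 independent components.
d = 7
d(d+1)/2 = 7 * 8 / 2 = 56 / 2 = 28

28


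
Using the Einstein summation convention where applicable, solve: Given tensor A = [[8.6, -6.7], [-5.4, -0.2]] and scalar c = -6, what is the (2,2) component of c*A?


Scalar multiplication: (cA)_{ij} = c * A_{ij}.
c = -6
A_{22} = -0.2
(cA)_{22} = -6 * -0.2 = 1.2

1.2


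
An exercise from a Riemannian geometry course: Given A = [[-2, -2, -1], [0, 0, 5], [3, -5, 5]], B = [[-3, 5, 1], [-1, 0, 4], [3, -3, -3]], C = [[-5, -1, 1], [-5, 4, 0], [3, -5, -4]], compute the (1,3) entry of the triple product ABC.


(ABC)_{13} = sum_m (AB)_{1m} C_{m3}. First compute row 1 of AB.
(AB)_{11} = -2*-3 + -2*-1 + -1*3 = 5
(AB)_{12} = -2*5 + -2*0 + -1*-3 = -7
(AB)_{13} = -2*1 + -2*4 + -1*-3 = -7
Now contract with column 3 of C:
(AB)_{11} * C_{13} = 5 * 1 = 5
(AB)_{12} * C_{23} = -7 * 0 = 0
(AB)_{13} * C_{33} = -7 * -4 = 28
(ABC)_{13} = 5 + 0 + 28 = 33

33


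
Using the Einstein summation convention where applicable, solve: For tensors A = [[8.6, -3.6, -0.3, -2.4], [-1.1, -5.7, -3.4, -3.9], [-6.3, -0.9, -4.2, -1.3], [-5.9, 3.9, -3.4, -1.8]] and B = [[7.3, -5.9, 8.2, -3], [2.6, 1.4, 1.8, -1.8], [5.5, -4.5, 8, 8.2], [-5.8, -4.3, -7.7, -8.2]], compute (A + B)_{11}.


Tensor addition is component-wise: (A + B)_{ij} = A_{ij} + B_{ij}.
A_{11} = 8.6
B_{11} = 7.3
(A + B)_{11} = 8.6 + 7.3 = 15.9

15.9


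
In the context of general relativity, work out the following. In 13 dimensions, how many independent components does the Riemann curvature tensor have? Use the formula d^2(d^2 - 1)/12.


The Riemann tensor in d dimensions has d^2(d^2 - 1)/12 independent components.
d = 13, so d^2 = 169
d^2 - 1 = 168
d^2(d^2 - 1) = 169 * 168 = 28392
Divide by 12: 28392 / 12 = 2366

2366


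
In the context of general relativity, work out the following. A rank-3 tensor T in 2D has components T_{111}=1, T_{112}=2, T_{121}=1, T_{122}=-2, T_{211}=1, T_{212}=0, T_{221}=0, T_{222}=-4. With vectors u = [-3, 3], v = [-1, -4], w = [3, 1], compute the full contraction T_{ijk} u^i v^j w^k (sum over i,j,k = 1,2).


S = sum over i,j,k of T_{ijk} u_i v_j w_k. Expanding all 8 terms:
T_{111}*u_1*v_1*w_1 = 1*-3*-1*3 = 9  (running total: 9)
T_{112}*u_1*v_1*w_2 = 2*-3*-1*1 = 6  (running total: 15)
T_{121}*u_1*v_2*w_1 = 1*-3*-4*3 = 36  (running total: 51)
T_{122}*u_1*v_2*w_2 = -2*-3*-4*1 = -24  (running total: 27)
T_{211}*u_2*v_1*w_1 = 1*3*-1*3 = -9  (running total: 18)
T_{212}*u_2*v_1*w_2 = 0*3*-1*1 = 0  (running total: 18)
T_{221}*u_2*v_2*w_1 = 0*3*-4*3 = 0  (running total: 18)
T_{222}*u_2*v_2*w_2 = -4*3*-4*1 = 48  (running total: 66)
S = 66

66


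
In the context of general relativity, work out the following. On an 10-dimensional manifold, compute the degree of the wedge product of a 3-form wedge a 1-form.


The degree of a wedge product is the sum of the degrees of the individual forms.
Degrees: 3, 1
Total degree = 3 + 1 = 4

4


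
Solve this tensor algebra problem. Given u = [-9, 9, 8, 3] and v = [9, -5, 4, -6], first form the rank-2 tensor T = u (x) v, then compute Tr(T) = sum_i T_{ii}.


The outer product gives T_{ij} = u_i v_j.
The trace (contraction) is Tr(T) = sum_i T_{ii} = sum_i u_i v_i.
Diagonal entries:
T_{11} = u_1 * v_1 = -9 * 9 = -81
T_{22} = u_2 * v_2 = 9 * -5 = -45
T_{33} = u_3 * v_3 = 8 * 4 = 32
T_{44} = u_4 * v_4 = 3 * -6 = -18
Tr(T) = -81 + -45 + 32 + -18 = -112

-112


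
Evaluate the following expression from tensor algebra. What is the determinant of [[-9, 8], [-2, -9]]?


For a 2x2 matrix [[a, b], [c, d]], det = a*d - b*c.
a = -9, b = 8, c = -2, d = -9
a*d = -9 * -9 = 81
b*c = 8 * -2 = -16
det = 81 - -16 = 97

97


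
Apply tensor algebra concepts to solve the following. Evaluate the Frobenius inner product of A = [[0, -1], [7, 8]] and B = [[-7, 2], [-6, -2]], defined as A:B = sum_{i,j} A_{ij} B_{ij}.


A:B = sum over all i,j of A_{ij} * B_{ij}.
Row 1: 0*-7=0, -1*2=-2 => row sum = -2
Row 2: 7*-6=-42, 8*-2=-16 => row sum = -58
Total = -2 + -58 = -60

-60


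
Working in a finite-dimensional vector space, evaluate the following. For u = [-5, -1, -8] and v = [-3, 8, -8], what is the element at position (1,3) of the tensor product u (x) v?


The outer product entry T_{ij} = u_i * v_j.
We need i=1, j=3.
u_1 = -5, v_3 = -8
T_{1,3} = -5 * -8 = 40

40


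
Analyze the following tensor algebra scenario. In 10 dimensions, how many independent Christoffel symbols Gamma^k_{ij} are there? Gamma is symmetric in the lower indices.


Christoffel symbols Gamma^k_{ij} are symmetric in i,j, so there are d * d(d+1)/2 independent symbols.
d = 10
d(d+1)/2 = 10 * 11 / 2 = 55
Total = 10 * 55 = 550

550


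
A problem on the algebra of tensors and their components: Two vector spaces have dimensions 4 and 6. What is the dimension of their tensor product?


The dimension of a tensor product is the product of dimensions.
dim(V) = 4, dim(W) = 6
dim(V (x) W) = 4 * 6 = 24

24


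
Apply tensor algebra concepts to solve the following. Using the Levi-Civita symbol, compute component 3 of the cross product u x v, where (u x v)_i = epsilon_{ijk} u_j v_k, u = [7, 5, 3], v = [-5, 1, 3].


(u x v)_3 = sum_{j,k} epsilon_{3jk} u_j v_k. Only permutations of (1,2,3) contribute; the two non-zero terms are:
eps_{312} u_1 v_2 = 1 * 7 * 1 = 7
eps_{321} u_2 v_1 = -1 * 5 * -5 = 25
(u x v)_3 = 32

32


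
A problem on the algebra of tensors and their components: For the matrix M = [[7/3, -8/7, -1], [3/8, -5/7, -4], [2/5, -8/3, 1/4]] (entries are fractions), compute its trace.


The trace is the sum of diagonal entries.
Diagonal: M[1,1] = 7/3, M[2,2] = -5/7, M[3,3] = 1/4
Tr(M) = 7/3 + -5/7 + 1/4
Computing step by step:
After adding M[1,1]: 7/3
After adding M[2,2]: 34/21
After adding M[3,3]: 157/84
Tr(M) = 157/84

157/84


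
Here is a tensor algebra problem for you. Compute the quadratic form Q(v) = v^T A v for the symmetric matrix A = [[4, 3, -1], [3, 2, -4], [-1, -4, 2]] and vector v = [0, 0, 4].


First compute Av:
(Av)_1 = 4*0 + 3*0 + -1*4 = -4
(Av)_2 = 3*0 + 2*0 + -4*4 = -16
(Av)_3 = -1*0 + -4*0 + 2*4 = 8
Av = [-4, -16, 8]
Then v^T (Av) = 0*-4 + 0*-16 + 4*8
= 0 + 0 + 32 = 32

32


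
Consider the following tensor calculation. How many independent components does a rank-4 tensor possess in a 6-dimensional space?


The number of components of a rank-r tensor in d dimensions is d^r.
Here d = 6 and r = 4.
6^4 = 1296

1296


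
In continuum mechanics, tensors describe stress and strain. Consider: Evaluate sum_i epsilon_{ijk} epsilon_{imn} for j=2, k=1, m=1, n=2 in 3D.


Using the identity: epsilon_{ijk} epsilon_{imn} = delta_{jm} delta_{kn} - delta_{jn} delta_{km}.
delta_{21} = 0
delta_{12} = 0
delta_{22} = 1
delta_{11} = 1
Result = 0 * 0 - 1 * 1 = 0 - 1 = -1

-1


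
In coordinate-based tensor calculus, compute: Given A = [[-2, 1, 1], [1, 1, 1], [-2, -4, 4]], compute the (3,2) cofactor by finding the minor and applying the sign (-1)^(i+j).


To find cofactor C_{32}, delete row 3 and column 2.
The resulting 2x2 submatrix is: [[-2, 1], [1, 1]]
Minor M_{32} = -2*1 - 1*1
  = -2 - 1 = -3
Sign = (-1)^(3+2) = (-1)^5 = -1
Cofactor C_{32} = -1 * -3 = 3

3


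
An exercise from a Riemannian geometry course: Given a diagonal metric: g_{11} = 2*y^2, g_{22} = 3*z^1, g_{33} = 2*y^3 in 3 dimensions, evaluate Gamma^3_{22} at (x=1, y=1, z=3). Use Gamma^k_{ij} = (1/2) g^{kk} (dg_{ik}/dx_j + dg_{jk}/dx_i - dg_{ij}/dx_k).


For a diagonal metric, Gamma^k_{ij} = (1/2) g^{kk} (dg_{ik}/dx_j + dg_{jk}/dx_i - dg_{ij}/dx_k).
The metric is diagonal, so g_{ab} = 0 for a != b.
At the given point: g_{11} = 2, g_{22} = 9, g_{33} = 2
g^{33} = 1/2
dg_{23}/dx_2 = 0 (off-diagonal)
dg_{23}/dx_2 = 0 (off-diagonal)
dg_{22}/dx_3 = dg_{22}/dx_3 = 3
Numerator = 0 + 0 - 3 = -3
Gamma^3_{22} = -3 / (2 * 2) = -3/4

-3/4


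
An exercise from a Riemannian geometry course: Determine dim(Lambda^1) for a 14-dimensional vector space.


The dimension of the space of p-forms on an n-dimensional space is C(n, p).
n = 14, p = 1
C(14, 1) = 14! / (1! * 13!) = 14

14


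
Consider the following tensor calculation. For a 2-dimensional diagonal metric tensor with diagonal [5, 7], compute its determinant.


For a diagonal metric, the determinant is the product of diagonal entries.
Diagonal entries: 5, 7
det(g) = 5 * 7 = 35

35


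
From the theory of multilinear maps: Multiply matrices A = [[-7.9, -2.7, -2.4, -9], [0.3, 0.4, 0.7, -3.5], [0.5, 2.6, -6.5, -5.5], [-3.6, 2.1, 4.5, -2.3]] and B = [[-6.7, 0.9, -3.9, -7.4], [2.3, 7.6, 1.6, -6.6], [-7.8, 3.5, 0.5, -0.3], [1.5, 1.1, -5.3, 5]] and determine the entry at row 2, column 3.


(AB)_{ij} = sum_k A_{ik} B_{kj}.
For i=2, j=3:
A_{21} * B_{13} = 0.3 * -3.9 = -1.17
A_{22} * B_{23} = 0.4 * 1.6 = 0.64
A_{23} * B_{33} = 0.7 * 0.5 = 0.35
A_{24} * B_{43} = -3.5 * -5.3 = 18.55
Sum = -1.17 + 0.64 + 0.35 + 18.55 = 18.37

18.37


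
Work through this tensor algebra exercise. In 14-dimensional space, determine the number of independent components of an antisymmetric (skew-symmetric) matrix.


An antisymmetric rank-2 tensor satisfies A_{ij} = -A_{ji}, so diagonal entries are zero.
The independent components are the upper-triangular entries: C(n, 2) = n(n-1)/2.
n = 14
C(14, 2) = 14 * 13 / 2 = 182 / 2 = 91

91


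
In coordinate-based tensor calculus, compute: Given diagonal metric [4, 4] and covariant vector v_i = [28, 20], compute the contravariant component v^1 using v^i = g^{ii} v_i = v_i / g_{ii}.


To raise an index with a diagonal metric: v^i = v_i / g_{ii}.
For index 1: v_1 = 28, g_{11} = 4
v^1 = 28 / 4 = 7

7


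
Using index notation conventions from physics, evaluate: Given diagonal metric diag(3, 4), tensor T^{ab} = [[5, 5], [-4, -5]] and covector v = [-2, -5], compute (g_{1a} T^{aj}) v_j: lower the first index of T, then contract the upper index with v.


Step 1: lower the first index. For a diagonal metric, g_{ia} T^{aj} = g_{ii} T^{ij} (no sum on i).
g_{11} = 3
S_1{}^1 = 3 * T^{11} = 3 * 5 = 15
S_1{}^2 = 3 * T^{12} = 3 * 5 = 15
Step 2: contract S_1{}^j with v_j.
S_1{}^1 * v_1 = 15 * -2 = -30
S_1{}^2 * v_2 = 15 * -5 = -75
Result = -30 + -75 = -105

-105


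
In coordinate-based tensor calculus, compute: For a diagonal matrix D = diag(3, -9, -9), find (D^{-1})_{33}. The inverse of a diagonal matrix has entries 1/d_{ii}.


For a diagonal matrix, the inverse has entries (D^{-1})_{ii} = 1/d_{ii}.
The diagonal entries are: d_{11} = 3, d_{22} = -9, d_{33} = -9
We need (D^{-1})_{33} = 1/d_{33} = 1/-9 = -1/9

-1/9


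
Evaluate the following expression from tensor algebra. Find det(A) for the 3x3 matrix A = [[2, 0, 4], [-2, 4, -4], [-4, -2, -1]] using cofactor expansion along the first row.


Expanding along the first row, det(A) = a11*M_11 - a12*M_12 + a13*M_13, where M_1j is the (1,j) minor.
Minor M_11 = 4*-1 - -4*-2 = -12
Minor M_12 = -2*-1 - -4*-4 = -14
Minor M_13 = -2*-2 - 4*-4 = 20
det = 2*(-12) - 0*(-14) + 4*(20)
    = -24 - 0 + 80
    = 56

56


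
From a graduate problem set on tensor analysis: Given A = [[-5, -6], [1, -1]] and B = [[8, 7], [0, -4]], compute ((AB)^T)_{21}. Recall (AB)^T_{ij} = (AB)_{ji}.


(AB)^T_{ij} = (AB)_{ji} = sum_k A_{jk} B_{ki}.
For i=2, j=1 we need (AB)_{12}:
A_{11} * B_{12} = -5 * 7 = -35
A_{12} * B_{22} = -6 * -4 = 24
Sum = -35 + 24 = -11

-11


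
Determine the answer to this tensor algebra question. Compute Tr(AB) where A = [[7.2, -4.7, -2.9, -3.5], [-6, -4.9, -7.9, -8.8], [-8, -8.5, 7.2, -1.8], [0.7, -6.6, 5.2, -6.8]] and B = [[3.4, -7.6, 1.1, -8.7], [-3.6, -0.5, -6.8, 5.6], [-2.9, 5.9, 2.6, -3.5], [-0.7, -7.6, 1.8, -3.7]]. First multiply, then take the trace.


Tr(AB) = sum_i (AB)_{ii} where (AB)_{ii} = sum_k A_{ik} B_{ki}.
(AB)_{11} = 7.2*3.4 + -4.7*-3.6 + -2.9*-2.9 + -3.5*-0.7 = 52.26
(AB)_{22} = -6*-7.6 + -4.9*-0.5 + -7.9*5.9 + -8.8*-7.6 = 68.32
(AB)_{33} = -8*1.1 + -8.5*-6.8 + 7.2*2.6 + -1.8*1.8 = 64.48
(AB)_{44} = 0.7*-8.7 + -6.6*5.6 + 5.2*-3.5 + -6.8*-3.7 = -36.09
Tr(AB) = 52.26 + 68.32 + 64.48 + -36.09 = 148.97

148.97


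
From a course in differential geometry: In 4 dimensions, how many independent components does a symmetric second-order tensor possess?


A symmetric rank-2 tensor in d dimensions has d(d+1)/2 independent components.
d = 4
d(d+1)/2 = 4 * 5 / 2 = 20 / 2 = 10

10


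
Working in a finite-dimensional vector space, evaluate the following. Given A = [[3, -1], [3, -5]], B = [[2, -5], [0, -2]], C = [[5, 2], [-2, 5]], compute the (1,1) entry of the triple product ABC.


(ABC)_{11} = sum_m (AB)_{1m} C_{m1}. First compute row 1 of AB.
(AB)_{11} = 3*2 + -1*0 = 6
(AB)_{12} = 3*-5 + -1*-2 = -13
Now contract with column 1 of C:
(AB)_{11} * C_{11} = 6 * 5 = 30
(AB)_{12} * C_{21} = -13 * -2 = 26
(ABC)_{11} = 30 + 26 = 56

56


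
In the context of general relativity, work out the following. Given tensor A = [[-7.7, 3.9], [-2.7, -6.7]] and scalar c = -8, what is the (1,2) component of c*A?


Scalar multiplication: (cA)_{ij} = c * A_{ij}.
c = -8
A_{12} = 3.9
(cA)_{12} = -8 * 3.9 = -31.2

-31.2


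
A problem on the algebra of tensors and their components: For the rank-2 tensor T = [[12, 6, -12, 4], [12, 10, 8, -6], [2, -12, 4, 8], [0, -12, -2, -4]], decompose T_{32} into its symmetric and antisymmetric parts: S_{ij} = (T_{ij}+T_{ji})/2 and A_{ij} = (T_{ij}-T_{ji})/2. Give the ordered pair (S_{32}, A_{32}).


T_{32} = -12
T_{23} = 8
S_{32} = (-12 + 8)/2 = -4/2 = -2
A_{32} = (-12 - 8)/2 = -20/2 = -10
Check: S + A = -2 + -10 = -12 = T_{32}.

(-2, -10)


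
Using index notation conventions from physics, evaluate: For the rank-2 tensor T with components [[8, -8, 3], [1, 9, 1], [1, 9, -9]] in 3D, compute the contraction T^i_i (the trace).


The contraction (trace) of a rank-2 tensor is the sum of its diagonal elements.
Diagonal entries: A[1,1] = 8, A[2,2] = 9, A[3,3] = -9
Tr(A) = 8 + 9 + -9 = 8

8


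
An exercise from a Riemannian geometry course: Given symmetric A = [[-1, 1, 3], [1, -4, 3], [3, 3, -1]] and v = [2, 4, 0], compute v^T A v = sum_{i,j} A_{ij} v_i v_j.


First compute Av:
(Av)_1 = -1*2 + 1*4 + 3*0 = 2
(Av)_2 = 1*2 + -4*4 + 3*0 = -14
(Av)_3 = 3*2 + 3*4 + -1*0 = 18
Av = [2, -14, 18]
Then v^T (Av) = 2*2 + 4*-14 + 0*18
= 4 + -56 + 0 = -52

-52


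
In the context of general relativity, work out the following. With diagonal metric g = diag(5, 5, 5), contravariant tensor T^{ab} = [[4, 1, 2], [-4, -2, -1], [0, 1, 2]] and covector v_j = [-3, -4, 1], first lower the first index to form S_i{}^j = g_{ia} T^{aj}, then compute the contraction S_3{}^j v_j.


Step 1: lower the first index. For a diagonal metric, g_{ia} T^{aj} = g_{ii} T^{ij} (no sum on i).
g_{33} = 5
S_3{}^1 = 5 * T^{31} = 5 * 0 = 0
S_3{}^2 = 5 * T^{32} = 5 * 1 = 5
S_3{}^3 = 5 * T^{33} = 5 * 2 = 10
Step 2: contract S_3{}^j with v_j.
S_3{}^1 * v_1 = 0 * -3 = 0
S_3{}^2 * v_2 = 5 * -4 = -20
S_3{}^3 * v_3 = 10 * 1 = 10
Result = 0 + -20 + 10 = -10

-10


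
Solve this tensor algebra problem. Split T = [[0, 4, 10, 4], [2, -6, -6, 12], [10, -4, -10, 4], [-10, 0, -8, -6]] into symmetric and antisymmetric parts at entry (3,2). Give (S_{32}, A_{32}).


T_{32} = -4
T_{23} = -6
S_{32} = (-4 + -6)/2 = -10/2 = -5
A_{32} = (-4 - -6)/2 = 2/2 = 1
Check: S + A = -5 + 1 = -4 = T_{32}.

(-5, 1)


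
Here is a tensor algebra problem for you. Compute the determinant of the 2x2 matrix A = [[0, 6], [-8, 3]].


For a 2x2 matrix [[a, b], [c, d]], det = a*d - b*c.
a = 0, b = 6, c = -8, d = 3
a*d = 0 * 3 = 0
b*c = 6 * -8 = -48
det = 0 - -48 = 48

48


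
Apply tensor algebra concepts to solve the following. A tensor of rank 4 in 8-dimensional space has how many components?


The number of components of a rank-r tensor in d dimensions is d^r.
Here d = 8 and r = 4.
8^4 = 4096

4096


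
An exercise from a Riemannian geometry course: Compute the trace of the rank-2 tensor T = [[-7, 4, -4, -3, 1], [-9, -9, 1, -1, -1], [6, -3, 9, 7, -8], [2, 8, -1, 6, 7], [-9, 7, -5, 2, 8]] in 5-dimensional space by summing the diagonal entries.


The contraction (trace) of a rank-2 tensor is the sum of its diagonal elements.
Diagonal entries: A[1,1] = -7, A[2,2] = -9, A[3,3] = 9, A[4,4] = 6, A[5,5] = 8
Tr(A) = -7 + -9 + 9 + 6 + 8 = 7

7


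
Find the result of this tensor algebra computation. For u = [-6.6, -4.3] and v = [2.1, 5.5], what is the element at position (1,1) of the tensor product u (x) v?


The outer product entry T_{ij} = u_i * v_j.
We need i=1, j=1.
u_1 = -6.6, v_1 = 2.1
T_{1,1} = -6.6 * 2.1 = -13.86

-13.86


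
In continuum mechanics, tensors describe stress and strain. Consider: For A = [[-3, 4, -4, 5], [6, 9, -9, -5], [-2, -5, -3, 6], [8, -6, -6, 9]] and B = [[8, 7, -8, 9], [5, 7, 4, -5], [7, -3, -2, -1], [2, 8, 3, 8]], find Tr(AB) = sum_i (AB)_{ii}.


Tr(AB) = sum_i (AB)_{ii} where (AB)_{ii} = sum_k A_{ik} B_{ki}.
(AB)_{11} = -3*8 + 4*5 + -4*7 + 5*2 = -22
(AB)_{22} = 6*7 + 9*7 + -9*-3 + -5*8 = 92
(AB)_{33} = -2*-8 + -5*4 + -3*-2 + 6*3 = 20
(AB)_{44} = 8*9 + -6*-5 + -6*-1 + 9*8 = 180
Tr(AB) = -22 + 92 + 20 + 180 = 270

270


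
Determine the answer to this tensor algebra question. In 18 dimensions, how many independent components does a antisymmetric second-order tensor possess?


A antisymmetric rank-2 tensor in d dimensions has d(d-1)/2 independent components.
d = 18
d(d-1)/2 = 18 * 17 / 2 = 306 / 2 = 153

153


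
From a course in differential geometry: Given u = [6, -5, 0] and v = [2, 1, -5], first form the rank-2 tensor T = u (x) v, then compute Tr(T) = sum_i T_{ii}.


The outer product gives T_{ij} = u_i v_j.
The trace (contraction) is Tr(T) = sum_i T_{ii} = sum_i u_i v_i.
Diagonal entries:
T_{11} = u_1 * v_1 = 6 * 2 = 12
T_{22} = u_2 * v_2 = -5 * 1 = -5
T_{33} = u_3 * v_3 = 0 * -5 = 0
Tr(T) = 12 + -5 + 0 = 7

7


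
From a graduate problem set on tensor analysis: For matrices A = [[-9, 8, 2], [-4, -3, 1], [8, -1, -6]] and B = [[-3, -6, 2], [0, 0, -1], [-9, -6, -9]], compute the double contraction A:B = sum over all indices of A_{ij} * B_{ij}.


A:B = sum over all i,j of A_{ij} * B_{ij}.
Row 1: -9*-3=27, 8*-6=-48, 2*2=4 => row sum = -17
Row 2: -4*0=0, -3*0=0, 1*-1=-1 => row sum = -1
Row 3: 8*-9=-72, -1*-6=6, -6*-9=54 => row sum = -12
Total = -17 + -1 + -12 = -30

-30


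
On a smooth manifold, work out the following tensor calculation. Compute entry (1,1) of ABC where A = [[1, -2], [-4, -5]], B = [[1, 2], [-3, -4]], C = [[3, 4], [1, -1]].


(ABC)_{11} = sum_m (AB)_{1m} C_{m1}. First compute row 1 of AB.
(AB)_{11} = 1*1 + -2*-3 = 7
(AB)_{12} = 1*2 + -2*-4 = 10
Now contract with column 1 of C:
(AB)_{11} * C_{11} = 7 * 3 = 21
(AB)_{12} * C_{21} = 10 * 1 = 10
(ABC)_{11} = 21 + 10 = 31

31


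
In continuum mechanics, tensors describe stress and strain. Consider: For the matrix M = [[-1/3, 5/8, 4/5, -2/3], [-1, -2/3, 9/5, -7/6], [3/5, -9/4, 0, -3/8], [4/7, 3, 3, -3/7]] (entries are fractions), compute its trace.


The trace is the sum of diagonal entries.
Diagonal: M[1,1] = -1/3, M[2,2] = -2/3, M[3,3] = 0, M[4,4] = -3/7
Tr(M) = -1/3 + -2/3 + 0 + -3/7
Computing step by step:
After adding M[1,1]: -1/3
After adding M[2,2]: -1
After adding M[3,3]: -1
After adding M[4,4]: -10/7
Tr(M) = -10/7

-10/7


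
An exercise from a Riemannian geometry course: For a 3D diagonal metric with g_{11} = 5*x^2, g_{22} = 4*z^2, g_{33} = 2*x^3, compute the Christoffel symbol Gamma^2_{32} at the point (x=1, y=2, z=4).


For a diagonal metric, Gamma^k_{ij} = (1/2) g^{kk} (dg_{ik}/dx_j + dg_{jk}/dx_i - dg_{ij}/dx_k).
The metric is diagonal, so g_{ab} = 0 for a != b.
At the given point: g_{11} = 5, g_{22} = 64, g_{33} = 2
g^{22} = 1/64
dg_{32}/dx_2 = 0 (off-diagonal)
dg_{22}/dx_3 = dg_{22}/dx_3 = 32
dg_{32}/dx_2 = 0 (off-diagonal)
Numerator = 0 + 32 - 0 = 32
Gamma^2_{32} = 32 / (2 * 64) = 1/4

1/4


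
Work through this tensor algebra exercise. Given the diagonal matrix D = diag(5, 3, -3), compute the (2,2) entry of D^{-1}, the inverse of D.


For a diagonal matrix, the inverse has entries (D^{-1})_{ii} = 1/d_{ii}.
The diagonal entries are: d_{11} = 5, d_{22} = 3, d_{33} = -3
We need (D^{-1})_{22} = 1/d_{22} = 1/3 = 1/3

1/3


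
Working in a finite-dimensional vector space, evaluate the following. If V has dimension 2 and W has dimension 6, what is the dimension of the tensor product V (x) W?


The dimension of a tensor product is the product of dimensions.
dim(V) = 2, dim(W) = 6
dim(V (x) W) = 2 * 6 = 12

12


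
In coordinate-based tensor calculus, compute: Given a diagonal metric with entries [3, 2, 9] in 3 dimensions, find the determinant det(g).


For a diagonal metric, the determinant is the product of diagonal entries.
Diagonal entries: 3, 2, 9
det(g) = 3 * 2 * 9 = 54

54


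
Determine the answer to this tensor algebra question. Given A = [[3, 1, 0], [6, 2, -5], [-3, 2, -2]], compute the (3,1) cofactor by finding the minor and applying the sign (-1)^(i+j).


To find cofactor C_{31}, delete row 3 and column 1.
The resulting 2x2 submatrix is: [[1, 0], [2, -5]]
Minor M_{31} = 1*-5 - 0*2
  = -5 - 0 = -5
Sign = (-1)^(3+1) = (-1)^4 = 1
Cofactor C_{31} = 1 * -5 = -5

-5


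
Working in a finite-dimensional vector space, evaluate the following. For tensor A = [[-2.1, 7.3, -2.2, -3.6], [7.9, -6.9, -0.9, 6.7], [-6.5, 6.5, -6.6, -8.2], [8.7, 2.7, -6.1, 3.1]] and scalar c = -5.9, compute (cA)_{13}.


Scalar multiplication: (cA)_{ij} = c * A_{ij}.
c = -5.9
A_{13} = -2.2
(cA)_{13} = -5.9 * -2.2 = 12.98

12.98


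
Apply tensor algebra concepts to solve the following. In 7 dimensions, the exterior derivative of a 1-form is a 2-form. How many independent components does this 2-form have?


The exterior derivative of a p-form is a (p+1)-form.
Its number of independent components is C(n, p+1).
n = 7, p+1 = 2
C(7, 2) = 21

21


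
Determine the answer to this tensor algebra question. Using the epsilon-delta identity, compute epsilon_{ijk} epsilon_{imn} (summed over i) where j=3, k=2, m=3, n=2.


Using the identity: epsilon_{ijk} epsilon_{imn} = delta_{jm} delta_{kn} - delta_{jn} delta_{km}.
delta_{33} = 1
delta_{22} = 1
delta_{32} = 0
delta_{23} = 0
Result = 1 * 1 - 0 * 0 = 1 - 0 = 1

1


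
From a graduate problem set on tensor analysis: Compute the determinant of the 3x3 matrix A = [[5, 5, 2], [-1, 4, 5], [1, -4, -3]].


Expanding along the first row, det(A) = a11*M_11 - a12*M_12 + a13*M_13, where M_1j is the (1,j) minor.
Minor M_11 = 4*-3 - 5*-4 = 8
Minor M_12 = -1*-3 - 5*1 = -2
Minor M_13 = -1*-4 - 4*1 = 0
det = 5*(8) - 5*(-2) + 2*(0)
    = 40 - -10 + 0
    = 50

50


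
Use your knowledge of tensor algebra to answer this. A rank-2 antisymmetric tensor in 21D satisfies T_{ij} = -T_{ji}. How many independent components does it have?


An antisymmetric rank-2 tensor satisfies A_{ij} = -A_{ji}, so diagonal entries are zero.
The independent components are the upper-triangular entries: C(n, 2) = n(n-1)/2.
n = 21
C(21, 2) = 21 * 20 / 2 = 420 / 2 = 210

210


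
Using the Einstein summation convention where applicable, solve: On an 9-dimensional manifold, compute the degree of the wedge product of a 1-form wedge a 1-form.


The degree of a wedge product is the sum of the degrees of the individual forms.
Degrees: 1, 1
Total degree = 1 + 1 = 2

2


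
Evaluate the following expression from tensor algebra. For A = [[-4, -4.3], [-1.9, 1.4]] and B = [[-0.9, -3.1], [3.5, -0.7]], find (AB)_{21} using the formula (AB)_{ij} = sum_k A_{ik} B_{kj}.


(AB)_{ij} = sum_k A_{ik} B_{kj}.
For i=2, j=1:
A_{21} * B_{11} = -1.9 * -0.9 = 1.71
A_{22} * B_{21} = 1.4 * 3.5 = 4.9
Sum = 1.71 + 4.9 = 6.61

6.61


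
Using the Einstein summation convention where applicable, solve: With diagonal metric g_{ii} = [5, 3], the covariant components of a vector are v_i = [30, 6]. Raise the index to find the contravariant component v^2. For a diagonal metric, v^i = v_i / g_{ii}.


To raise an index with a diagonal metric: v^i = v_i / g_{ii}.
For index 2: v_2 = 6, g_{22} = 3
v^2 = 6 / 3 = 2

2


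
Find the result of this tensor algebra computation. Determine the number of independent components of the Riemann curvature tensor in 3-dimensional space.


The Riemann tensor in d dimensions has d^2(d^2 - 1)/12 independent components.
d = 3, so d^2 = 9
d^2 - 1 = 8
d^2(d^2 - 1) = 9 * 8 = 72
Divide by 12: 72 / 12 = 6

6


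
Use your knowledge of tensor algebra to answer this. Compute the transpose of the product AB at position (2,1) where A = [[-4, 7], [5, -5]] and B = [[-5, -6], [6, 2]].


(AB)^T_{ij} = (AB)_{ji} = sum_k A_{jk} B_{ki}.
For i=2, j=1 we need (AB)_{12}:
A_{11} * B_{12} = -4 * -6 = 24
A_{12} * B_{22} = 7 * 2 = 14
Sum = 24 + 14 = 38

38


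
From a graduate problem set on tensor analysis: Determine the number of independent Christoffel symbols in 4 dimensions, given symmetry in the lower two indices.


Christoffel symbols Gamma^k_{ij} are symmetric in i,j, so there are d * d(d+1)/2 independent symbols.
d = 4
d(d+1)/2 = 4 * 5 / 2 = 10
Total = 4 * 10 = 40

40


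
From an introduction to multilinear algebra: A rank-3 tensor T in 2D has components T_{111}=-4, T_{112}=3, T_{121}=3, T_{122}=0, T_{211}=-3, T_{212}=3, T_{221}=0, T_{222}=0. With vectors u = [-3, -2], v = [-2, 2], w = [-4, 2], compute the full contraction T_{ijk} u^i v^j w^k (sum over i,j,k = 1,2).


S = sum over i,j,k of T_{ijk} u_i v_j w_k. Expanding all 8 terms:
T_{111}*u_1*v_1*w_1 = -4*-3*-2*-4 = 96  (running total: 96)
T_{112}*u_1*v_1*w_2 = 3*-3*-2*2 = 36  (running total: 132)
T_{121}*u_1*v_2*w_1 = 3*-3*2*-4 = 72  (running total: 204)
T_{122}*u_1*v_2*w_2 = 0*-3*2*2 = 0  (running total: 204)
T_{211}*u_2*v_1*w_1 = -3*-2*-2*-4 = 48  (running total: 252)
T_{212}*u_2*v_1*w_2 = 3*-2*-2*2 = 24  (running total: 276)
T_{221}*u_2*v_2*w_1 = 0*-2*2*-4 = 0  (running total: 276)
T_{222}*u_2*v_2*w_2 = 0*-2*2*2 = 0  (running total: 276)
S = 276

276


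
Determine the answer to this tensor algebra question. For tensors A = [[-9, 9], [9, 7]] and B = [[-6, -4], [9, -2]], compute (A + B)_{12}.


Tensor addition is component-wise: (A + B)_{ij} = A_{ij} + B_{ij}.
A_{12} = 9
B_{12} = -4
(A + B)_{12} = 9 + -4 = 5

5


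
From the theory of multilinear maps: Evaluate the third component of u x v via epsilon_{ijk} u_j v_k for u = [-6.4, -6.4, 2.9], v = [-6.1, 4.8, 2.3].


(u x v)_3 = sum_{j,k} epsilon_{3jk} u_j v_k. Only permutations of (1,2,3) contribute; the two non-zero terms are:
eps_{312} u_1 v_2 = 1 * -6.4 * 4.8 = -30.72
eps_{321} u_2 v_1 = -1 * -6.4 * -6.1 = -39.04
(u x v)_3 = -69.76

-69.76


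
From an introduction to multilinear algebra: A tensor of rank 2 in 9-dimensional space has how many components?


The number of components of a rank-r tensor in d dimensions is d^r.
Here d = 9 and r = 2.
9^2 = 81

81


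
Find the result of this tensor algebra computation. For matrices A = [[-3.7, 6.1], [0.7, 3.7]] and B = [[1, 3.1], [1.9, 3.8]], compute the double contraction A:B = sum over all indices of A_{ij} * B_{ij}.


A:B = sum over all i,j of A_{ij} * B_{ij}.
Row 1: -3.7*1=-3.7, 6.1*3.1=18.91 => row sum = 15.21
Row 2: 0.7*1.9=1.33, 3.7*3.8=14.06 => row sum = 15.39
Total = 15.21 + 15.39 = 30.6

30.6


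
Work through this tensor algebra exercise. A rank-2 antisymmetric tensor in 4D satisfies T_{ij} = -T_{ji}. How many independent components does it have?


An antisymmetric rank-2 tensor satisfies A_{ij} = -A_{ji}, so diagonal entries are zero.
The independent components are the upper-triangular entries: C(n, 2) = n(n-1)/2.
n = 4
C(4, 2) = 4 * 3 / 2 = 12 / 2 = 6

6


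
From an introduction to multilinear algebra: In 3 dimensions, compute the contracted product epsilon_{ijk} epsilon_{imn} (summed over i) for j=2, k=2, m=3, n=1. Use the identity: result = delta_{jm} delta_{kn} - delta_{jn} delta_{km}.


Using the identity: epsilon_{ijk} epsilon_{imn} = delta_{jm} delta_{kn} - delta_{jn} delta_{km}.
delta_{23} = 0
delta_{21} = 0
delta_{21} = 0
delta_{23} = 0
Result = 0 * 0 - 0 * 0 = 0 - 0 = 0

0


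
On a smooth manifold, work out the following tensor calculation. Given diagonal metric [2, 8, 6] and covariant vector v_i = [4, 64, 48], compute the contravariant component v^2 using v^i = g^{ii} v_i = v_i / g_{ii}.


To raise an index with a diagonal metric: v^i = v_i / g_{ii}.
For index 2: v_2 = 64, g_{22} = 8
v^2 = 64 / 8 = 8

8


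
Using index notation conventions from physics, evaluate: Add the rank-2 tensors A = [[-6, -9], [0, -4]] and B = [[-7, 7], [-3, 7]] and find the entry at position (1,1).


Tensor addition is component-wise: (A + B)_{ij} = A_{ij} + B_{ij}.
A_{11} = -6
B_{11} = -7
(A + B)_{11} = -6 + -7 = -13

-13


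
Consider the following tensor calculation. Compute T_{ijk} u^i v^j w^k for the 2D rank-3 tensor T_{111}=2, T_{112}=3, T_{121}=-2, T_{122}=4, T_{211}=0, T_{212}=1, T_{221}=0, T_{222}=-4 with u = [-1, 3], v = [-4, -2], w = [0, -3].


S = sum over i,j,k of T_{ijk} u_i v_j w_k. Expanding all 8 terms:
T_{111}*u_1*v_1*w_1 = 2*-1*-4*0 = 0  (running total: 0)
T_{112}*u_1*v_1*w_2 = 3*-1*-4*-3 = -36  (running total: -36)
T_{121}*u_1*v_2*w_1 = -2*-1*-2*0 = 0  (running total: -36)
T_{122}*u_1*v_2*w_2 = 4*-1*-2*-3 = -24  (running total: -60)
T_{211}*u_2*v_1*w_1 = 0*3*-4*0 = 0  (running total: -60)
T_{212}*u_2*v_1*w_2 = 1*3*-4*-3 = 36  (running total: -24)
T_{221}*u_2*v_2*w_1 = 0*3*-2*0 = 0  (running total: -24)
T_{222}*u_2*v_2*w_2 = -4*3*-2*-3 = -72  (running total: -96)
S = -96

-96


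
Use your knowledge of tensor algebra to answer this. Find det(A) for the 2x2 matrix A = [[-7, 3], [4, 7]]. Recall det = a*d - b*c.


For a 2x2 matrix [[a, b], [c, d]], det = a*d - b*c.
a = -7, b = 3, c = 4, d = 7
a*d = -7 * 7 = -49
b*c = 3 * 4 = 12
det = -49 - 12 = -61

-61


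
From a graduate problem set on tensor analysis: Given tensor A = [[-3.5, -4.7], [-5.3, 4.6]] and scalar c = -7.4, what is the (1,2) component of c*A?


Scalar multiplication: (cA)_{ij} = c * A_{ij}.
c = -7.4
A_{12} = -4.7
(cA)_{12} = -7.4 * -4.7 = 34.78

34.78


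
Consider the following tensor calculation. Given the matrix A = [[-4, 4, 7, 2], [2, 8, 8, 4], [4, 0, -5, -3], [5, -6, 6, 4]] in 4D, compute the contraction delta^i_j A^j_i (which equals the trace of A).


The contraction (trace) of a rank-2 tensor is the sum of its diagonal elements.
Diagonal entries: A[1,1] = -4, A[2,2] = 8, A[3,3] = -5, A[4,4] = 4
Tr(A) = -4 + 8 + -5 + 4 = 3

3


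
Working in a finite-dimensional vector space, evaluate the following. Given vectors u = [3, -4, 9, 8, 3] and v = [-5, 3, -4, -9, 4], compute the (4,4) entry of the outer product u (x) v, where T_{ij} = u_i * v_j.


The outer product entry T_{ij} = u_i * v_j.
We need i=4, j=4.
u_4 = 8, v_4 = -9
T_{4,4} = 8 * -9 = -72

-72
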